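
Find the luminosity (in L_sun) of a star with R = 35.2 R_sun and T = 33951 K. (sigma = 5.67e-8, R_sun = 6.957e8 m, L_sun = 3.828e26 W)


R = 35.2 * 6.957e8 m = 2.448864e+10 m. L = 4*pi*R^2*sigma*T^4 = 4*pi*(2.448864e+10)^2 * 5.67e-8 * 33951^4 = 5.677178364e+32 W. L/L_sun = 5.677178364e+32 / 3.828e26 = 1.483e+06

1.483e+06 L_sun


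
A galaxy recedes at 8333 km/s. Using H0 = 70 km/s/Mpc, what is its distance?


d = v / H0 = 8333 / 70 = 119.0429

119.0429 Mpc


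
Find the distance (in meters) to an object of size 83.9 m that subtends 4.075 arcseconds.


D = size / theta_rad, theta_rad = 4.075 * pi/(180*3600) = 1.976e-05, D = 4.247e+06

4.247e+06 m


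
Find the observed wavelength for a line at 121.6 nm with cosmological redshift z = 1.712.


lam_obs = lam_emit * (1 + z) = 121.6 * (1 + 1.712) = 329.7792

329.7792 nm


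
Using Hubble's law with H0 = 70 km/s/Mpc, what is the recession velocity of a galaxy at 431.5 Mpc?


v = H0 * d = 70 * 431.5 = 30205.0

30205.0 km/s


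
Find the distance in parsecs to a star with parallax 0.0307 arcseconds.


d = 1/p = 1/0.0307 = 32.5733

32.5733 pc


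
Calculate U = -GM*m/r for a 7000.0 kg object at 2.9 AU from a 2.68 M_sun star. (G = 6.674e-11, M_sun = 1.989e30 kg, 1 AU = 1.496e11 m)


M = 2.68 * 1.989e30 kg = 5.33052e+30 kg; r = 2.9 AU * 1.496e11 m/AU = 4.3384e+11 m. U = -GM*m/r = -(6.674e-11 * 5.33052e+30 * 7000.0) / 4.3384e+11 = -5.740e+12

-5.740e+12 J


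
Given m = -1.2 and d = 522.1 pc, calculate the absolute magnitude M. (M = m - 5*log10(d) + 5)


M = m - 5*log10(d) + 5 = -1.2 - 5*log10(522.1) + 5 = -9.7888

-9.7888


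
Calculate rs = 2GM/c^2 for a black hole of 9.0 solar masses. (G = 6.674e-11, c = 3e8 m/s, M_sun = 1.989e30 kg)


M = 9.0 * 1.989e30 kg = 1.7901e+31 kg. rs = 2GM/c^2 = 2 * 6.674e-11 * 1.7901e+31 / (3e8)^2 = 26549.172

26549.172 m


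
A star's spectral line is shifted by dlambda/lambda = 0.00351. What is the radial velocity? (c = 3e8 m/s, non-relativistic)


v = (dlambda/lambda) * c = 0.00351 * 3e8 = 1.053e+06

1.053e+06 m/s


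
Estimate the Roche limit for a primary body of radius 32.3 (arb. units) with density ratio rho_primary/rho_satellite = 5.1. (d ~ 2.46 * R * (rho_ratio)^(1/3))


d_Roche = 2.46 * 32.3 * 5.1^(1/3) = 136.7711

136.7711


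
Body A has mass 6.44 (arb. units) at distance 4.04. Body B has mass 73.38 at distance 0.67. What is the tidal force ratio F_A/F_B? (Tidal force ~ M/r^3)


Ratio = (M1/r1^3) / (M2/r2^3) = (6.44/4.04^3) / (73.38/0.67^3) = 4.003e-04

4.003e-04


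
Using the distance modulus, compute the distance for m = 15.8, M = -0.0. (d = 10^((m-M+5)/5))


d = 10^((m - M + 5)/5) = 10^((15.8 - -0.0 + 5)/5) = 14454.3977

14454.3977 pc


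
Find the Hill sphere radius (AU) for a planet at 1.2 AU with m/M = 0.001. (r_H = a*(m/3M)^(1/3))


r_H = a * (m/3M)^(1/3) = 1.2 * (0.001/3)^(1/3) = 0.0832

0.0832 AU


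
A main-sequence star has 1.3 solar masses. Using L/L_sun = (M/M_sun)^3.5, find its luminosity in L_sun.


L/L_sun = (M/M_sun)^3.5 = 1.3^3.5 = 2.505

2.505 L_sun


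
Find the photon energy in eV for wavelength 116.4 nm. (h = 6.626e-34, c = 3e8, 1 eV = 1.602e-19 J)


E = hc/lambda = 6.626e-34 * 3e8 / 1.164e-07 = 1.708e-18 J = 10.66 eV

10.66 eV


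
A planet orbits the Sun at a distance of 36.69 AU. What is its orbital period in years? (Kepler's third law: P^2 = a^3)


P = a^(3/2) = 36.69^1.5 = 222.2397

222.2397 years


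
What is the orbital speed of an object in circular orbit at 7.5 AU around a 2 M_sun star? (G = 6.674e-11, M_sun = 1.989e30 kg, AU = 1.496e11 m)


v = sqrt(GM/r) = sqrt(6.674e-11 * 3.978e+30 / 1.122e+12) = 15382.5757

15382.5757 m/s


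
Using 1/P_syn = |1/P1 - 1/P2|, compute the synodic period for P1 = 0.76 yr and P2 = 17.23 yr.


1/P_syn = |1/P1 - 1/P2| = |1/0.76 - 1/17.23| => P_syn = 0.7951

0.7951 years


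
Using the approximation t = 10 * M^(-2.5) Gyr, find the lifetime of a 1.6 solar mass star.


t = 10 * M^(-2.5) = 10 * 1.6^(-2.5) = 3.0882

3.0882 Gyr


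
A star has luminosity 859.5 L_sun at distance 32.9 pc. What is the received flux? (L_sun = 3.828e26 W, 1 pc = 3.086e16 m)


F = L / (4*pi*d^2) = 3.290e+29 / (4*pi*(1.015e+18)^2) = 2.540e-08

2.540e-08 W/m^2


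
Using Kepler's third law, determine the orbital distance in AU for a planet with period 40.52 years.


a = P^(2/3) = 40.52^(2/3) = 11.7972

11.7972 AU


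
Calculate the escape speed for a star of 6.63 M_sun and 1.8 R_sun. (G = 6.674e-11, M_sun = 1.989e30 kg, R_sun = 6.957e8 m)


M = 6.63 * 1.989e30 kg = 1.318707e+31 kg; R = 1.8 * 6.957e8 m = 1.25226e+09 m. v_esc = sqrt(2GM/R) = sqrt(2 * 6.674e-11 * 1.318707e+31 / 1.25226e+09) = 1.186e+06

1.186e+06 m/s


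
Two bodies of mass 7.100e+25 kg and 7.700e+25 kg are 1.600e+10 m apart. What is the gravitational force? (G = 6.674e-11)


F = G*m1*m2/r^2 = 6.674e-11 * 7.100e+25 * 7.700e+25 / (1.600e+10)^2 = 6.674e-11 * 5.467e+51 / 2.560e+20 = 1.425e+21

1.425e+21 N


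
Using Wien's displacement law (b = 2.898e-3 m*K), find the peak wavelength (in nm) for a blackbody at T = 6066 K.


lam_max = b / T = 2.898e-3 / 6066 = 4.777e-07 m = 477.7448 nm

477.7448 nm


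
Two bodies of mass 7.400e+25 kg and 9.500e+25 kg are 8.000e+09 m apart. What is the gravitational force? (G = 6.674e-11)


F = G*m1*m2/r^2 = 6.674e-11 * 7.400e+25 * 9.500e+25 / (8.000e+09)^2 = 6.674e-11 * 7.030e+51 / 6.400e+19 = 7.331e+21

7.331e+21 N


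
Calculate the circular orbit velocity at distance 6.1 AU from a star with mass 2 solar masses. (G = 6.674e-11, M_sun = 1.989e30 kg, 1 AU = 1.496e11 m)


v = sqrt(GM/r) = sqrt(6.674e-11 * 3.978e+30 / 9.126e+11) = 17056.6908

17056.6908 m/s


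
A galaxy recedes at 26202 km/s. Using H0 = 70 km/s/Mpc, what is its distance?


d = v / H0 = 26202 / 70 = 374.3143

374.3143 Mpc


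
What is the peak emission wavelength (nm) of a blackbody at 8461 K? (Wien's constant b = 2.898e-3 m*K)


lam_max = b / T = 2.898e-3 / 8461 = 3.425e-07 m = 342.5127 nm

342.5127 nm


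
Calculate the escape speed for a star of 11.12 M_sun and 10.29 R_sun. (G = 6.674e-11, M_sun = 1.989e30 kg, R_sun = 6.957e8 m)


M = 11.12 * 1.989e30 kg = 2.211768e+31 kg; R = 10.29 * 6.957e8 m = 7.158753e+09 m. v_esc = sqrt(2GM/R) = sqrt(2 * 6.674e-11 * 2.211768e+31 / 7.158753e+09) = 642183.5774

642183.5774 m/s


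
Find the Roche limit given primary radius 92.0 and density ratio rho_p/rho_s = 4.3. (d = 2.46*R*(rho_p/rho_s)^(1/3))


d_Roche = 2.46 * 92.0 * 4.3^(1/3) = 368.0265

368.0265


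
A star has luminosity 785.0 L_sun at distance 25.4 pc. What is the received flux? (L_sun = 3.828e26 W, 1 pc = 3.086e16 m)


F = L / (4*pi*d^2) = 3.005e+29 / (4*pi*(7.838e+17)^2) = 3.892e-08

3.892e-08 W/m^2


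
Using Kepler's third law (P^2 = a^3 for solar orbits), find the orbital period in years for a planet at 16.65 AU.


P = a^(3/2) = 16.65^1.5 = 67.9393

67.9393 years


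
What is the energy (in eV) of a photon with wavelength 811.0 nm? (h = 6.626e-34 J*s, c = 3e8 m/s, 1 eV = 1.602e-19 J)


E = hc/lambda = 6.626e-34 * 3e8 / 8.110e-07 = 2.451e-19 J = 1.53 eV

1.53 eV


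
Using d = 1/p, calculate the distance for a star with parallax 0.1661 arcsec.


d = 1/p = 1/0.1661 = 6.0205

6.0205 pc


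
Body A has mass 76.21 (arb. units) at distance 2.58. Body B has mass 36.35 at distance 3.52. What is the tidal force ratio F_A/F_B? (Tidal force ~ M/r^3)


Ratio = (M1/r1^3) / (M2/r2^3) = (76.21/2.58^3) / (36.35/3.52^3) = 5.3245

5.3245


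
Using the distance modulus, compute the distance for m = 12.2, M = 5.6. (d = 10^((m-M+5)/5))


d = 10^((m - M + 5)/5) = 10^((12.2 - 5.6 + 5)/5) = 208.9296

208.9296 pc


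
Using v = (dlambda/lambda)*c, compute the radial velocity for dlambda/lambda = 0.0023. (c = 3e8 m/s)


v = (dlambda/lambda) * c = 0.0023 * 3e8 = 690000.0

690000.0 m/s


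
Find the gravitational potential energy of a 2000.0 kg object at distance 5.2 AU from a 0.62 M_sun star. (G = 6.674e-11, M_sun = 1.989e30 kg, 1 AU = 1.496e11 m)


M = 0.62 * 1.989e30 kg = 1.23318e+30 kg; r = 5.2 AU * 1.496e11 m/AU = 7.7792e+11 m. U = -GM*m/r = -(6.674e-11 * 1.23318e+30 * 2000.0) / 7.7792e+11 = -2.116e+11

-2.116e+11 J


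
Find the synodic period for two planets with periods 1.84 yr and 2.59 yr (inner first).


1/P_syn = |1/P1 - 1/P2| = |1/1.84 - 1/2.59| => P_syn = 6.3541

6.3541 years


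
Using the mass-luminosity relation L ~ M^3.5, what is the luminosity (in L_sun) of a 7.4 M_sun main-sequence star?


L/L_sun = (M/M_sun)^3.5 = 7.4^3.5 = 1102.3285

1102.3285 L_sun


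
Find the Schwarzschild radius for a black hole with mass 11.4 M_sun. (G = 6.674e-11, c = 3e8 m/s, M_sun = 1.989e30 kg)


M = 11.4 * 1.989e30 kg = 2.26746e+31 kg. rs = 2GM/c^2 = 2 * 6.674e-11 * 2.26746e+31 / (3e8)^2 = 33628.9512

33628.9512 m


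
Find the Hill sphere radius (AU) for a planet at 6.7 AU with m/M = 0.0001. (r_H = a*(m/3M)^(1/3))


r_H = a * (m/3M)^(1/3) = 6.7 * (0.0001/3)^(1/3) = 0.2156

0.2156 AU


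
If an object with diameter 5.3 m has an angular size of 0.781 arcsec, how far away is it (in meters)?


D = size / theta_rad, theta_rad = 0.781 * pi/(180*3600) = 3.786e-06, D = 1.400e+06

1.400e+06 m


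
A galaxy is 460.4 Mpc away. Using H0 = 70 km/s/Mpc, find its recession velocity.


v = H0 * d = 70 * 460.4 = 32228.0

32228.0 km/s


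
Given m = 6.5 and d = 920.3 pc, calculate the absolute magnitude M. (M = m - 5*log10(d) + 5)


M = m - 5*log10(d) + 5 = 6.5 - 5*log10(920.3) + 5 = -3.3196

-3.3196


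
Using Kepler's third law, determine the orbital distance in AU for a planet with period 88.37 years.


a = P^(2/3) = 88.37^(2/3) = 19.8398

19.8398 AU


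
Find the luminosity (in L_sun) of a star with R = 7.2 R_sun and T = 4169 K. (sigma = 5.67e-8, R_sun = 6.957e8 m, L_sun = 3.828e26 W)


R = 7.2 * 6.957e8 m = 5.00904e+09 m. L = 4*pi*R^2*sigma*T^4 = 4*pi*(5.00904e+09)^2 * 5.67e-8 * 4169^4 = 5.400444447e+27 W. L/L_sun = 5.400444447e+27 / 3.828e26 = 14.1077

14.1077 L_sun


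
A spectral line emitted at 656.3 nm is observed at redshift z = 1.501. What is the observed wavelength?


lam_obs = lam_emit * (1 + z) = 656.3 * (1 + 1.501) = 1641.4063

1641.4063 nm


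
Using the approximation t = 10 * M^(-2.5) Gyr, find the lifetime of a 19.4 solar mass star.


t = 10 * M^(-2.5) = 10 * 19.4^(-2.5) = 0.006

0.006 Gyr


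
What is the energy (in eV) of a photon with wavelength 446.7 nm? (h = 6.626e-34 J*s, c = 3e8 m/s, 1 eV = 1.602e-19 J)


E = hc/lambda = 6.626e-34 * 3e8 / 4.467e-07 = 4.450e-19 J = 2.7778 eV

2.7778 eV


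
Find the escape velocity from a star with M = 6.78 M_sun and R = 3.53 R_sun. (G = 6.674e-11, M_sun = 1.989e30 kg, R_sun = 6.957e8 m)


M = 6.78 * 1.989e30 kg = 1.348542e+31 kg; R = 3.53 * 6.957e8 m = 2.455821e+09 m. v_esc = sqrt(2GM/R) = sqrt(2 * 6.674e-11 * 1.348542e+31 / 2.455821e+09) = 856134.47

856134.47 m/s


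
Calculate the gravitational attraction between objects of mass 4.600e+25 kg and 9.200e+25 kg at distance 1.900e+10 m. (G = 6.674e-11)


F = G*m1*m2/r^2 = 6.674e-11 * 4.600e+25 * 9.200e+25 / (1.900e+10)^2 = 6.674e-11 * 4.232e+51 / 3.610e+20 = 7.824e+20

7.824e+20 N


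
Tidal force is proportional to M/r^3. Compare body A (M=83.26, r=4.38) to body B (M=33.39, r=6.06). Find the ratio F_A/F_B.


Ratio = (M1/r1^3) / (M2/r2^3) = (83.26/4.38^3) / (33.39/6.06^3) = 6.6041

6.6041


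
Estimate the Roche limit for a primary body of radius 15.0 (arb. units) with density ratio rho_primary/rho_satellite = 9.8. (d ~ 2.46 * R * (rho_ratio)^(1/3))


d_Roche = 2.46 * 15.0 * 9.8^(1/3) = 78.9651

78.9651


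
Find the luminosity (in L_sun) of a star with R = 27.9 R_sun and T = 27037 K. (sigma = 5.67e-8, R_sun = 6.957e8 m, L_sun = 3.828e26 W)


R = 27.9 * 6.957e8 m = 1.941003e+10 m. L = 4*pi*R^2*sigma*T^4 = 4*pi*(1.941003e+10)^2 * 5.67e-8 * 27037^4 = 1.434429936e+32 W. L/L_sun = 1.434429936e+32 / 3.828e26 = 374720.4641

374720.4641 L_sun


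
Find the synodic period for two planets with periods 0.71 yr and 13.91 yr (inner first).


1/P_syn = |1/P1 - 1/P2| = |1/0.71 - 1/13.91| => P_syn = 0.7482

0.7482 years


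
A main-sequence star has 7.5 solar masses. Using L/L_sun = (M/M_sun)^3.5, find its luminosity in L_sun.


L/L_sun = (M/M_sun)^3.5 = 7.5^3.5 = 1155.3523

1155.3523 L_sun


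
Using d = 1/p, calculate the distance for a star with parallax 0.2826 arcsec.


d = 1/p = 1/0.2826 = 3.5386

3.5386 pc


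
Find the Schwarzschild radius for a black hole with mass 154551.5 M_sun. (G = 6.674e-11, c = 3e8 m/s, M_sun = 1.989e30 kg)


M = 154551.5 * 1.989e30 kg = 3.074029335e+35 kg. rs = 2GM/c^2 = 2 * 6.674e-11 * 3.074029335e+35 / (3e8)^2 = 4.559e+08

4.559e+08 m


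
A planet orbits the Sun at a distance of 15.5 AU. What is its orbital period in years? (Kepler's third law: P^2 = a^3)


P = a^(3/2) = 15.5^1.5 = 61.0236

61.0236 years


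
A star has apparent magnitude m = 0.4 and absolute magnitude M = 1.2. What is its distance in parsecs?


d = 10^((m - M + 5)/5) = 10^((0.4 - 1.2 + 5)/5) = 6.9183

6.9183 pc


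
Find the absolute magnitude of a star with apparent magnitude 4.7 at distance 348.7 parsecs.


M = m - 5*log10(d) + 5 = 4.7 - 5*log10(348.7) + 5 = -3.0123

-3.0123


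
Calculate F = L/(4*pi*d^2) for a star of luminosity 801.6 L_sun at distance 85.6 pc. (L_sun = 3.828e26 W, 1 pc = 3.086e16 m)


F = L / (4*pi*d^2) = 3.069e+29 / (4*pi*(2.642e+18)^2) = 3.499e-09

3.499e-09 W/m^2


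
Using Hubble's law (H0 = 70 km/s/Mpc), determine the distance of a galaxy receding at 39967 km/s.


d = v / H0 = 39967 / 70 = 570.9571

570.9571 Mpc


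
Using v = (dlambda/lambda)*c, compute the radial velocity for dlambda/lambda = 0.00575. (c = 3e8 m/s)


v = (dlambda/lambda) * c = 0.00575 * 3e8 = 1.725e+06

1.725e+06 m/s


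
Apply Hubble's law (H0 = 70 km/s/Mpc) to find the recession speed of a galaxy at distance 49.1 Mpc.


v = H0 * d = 70 * 49.1 = 3437.0

3437.0 km/s


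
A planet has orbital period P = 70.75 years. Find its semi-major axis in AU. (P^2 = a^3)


a = P^(2/3) = 70.75^(2/3) = 17.1061

17.1061 AU


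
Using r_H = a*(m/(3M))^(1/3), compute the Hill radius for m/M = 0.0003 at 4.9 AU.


r_H = a * (m/3M)^(1/3) = 4.9 * (0.0003/3)^(1/3) = 0.2274

0.2274 AU


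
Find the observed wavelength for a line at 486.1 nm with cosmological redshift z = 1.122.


lam_obs = lam_emit * (1 + z) = 486.1 * (1 + 1.122) = 1031.5042

1031.5042 nm


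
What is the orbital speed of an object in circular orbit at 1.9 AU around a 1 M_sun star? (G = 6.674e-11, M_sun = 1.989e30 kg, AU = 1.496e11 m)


v = sqrt(GM/r) = sqrt(6.674e-11 * 1.989e+30 / 2.842e+11) = 21610.6533

21610.6533 m/s


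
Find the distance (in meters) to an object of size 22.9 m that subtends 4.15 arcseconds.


D = size / theta_rad, theta_rad = 4.15 * pi/(180*3600) = 2.012e-05, D = 1.138e+06

1.138e+06 m


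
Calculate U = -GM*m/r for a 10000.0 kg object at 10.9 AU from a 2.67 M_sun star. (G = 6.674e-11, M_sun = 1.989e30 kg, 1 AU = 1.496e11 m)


M = 2.67 * 1.989e30 kg = 5.31063e+30 kg; r = 10.9 AU * 1.496e11 m/AU = 1.63064e+12 m. U = -GM*m/r = -(6.674e-11 * 5.31063e+30 * 10000.0) / 1.63064e+12 = -2.174e+12

-2.174e+12 J


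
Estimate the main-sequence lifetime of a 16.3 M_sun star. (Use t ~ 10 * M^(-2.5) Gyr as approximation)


t = 10 * M^(-2.5) = 10 * 16.3^(-2.5) = 0.0093

0.0093 Gyr


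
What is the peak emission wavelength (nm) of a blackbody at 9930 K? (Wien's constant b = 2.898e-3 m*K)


lam_max = b / T = 2.898e-3 / 9930 = 2.918e-07 m = 291.8429 nm

291.8429 nm


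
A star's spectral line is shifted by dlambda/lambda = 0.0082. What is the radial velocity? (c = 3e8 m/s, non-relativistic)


v = (dlambda/lambda) * c = 0.0082 * 3e8 = 2.460e+06

2.460e+06 m/s


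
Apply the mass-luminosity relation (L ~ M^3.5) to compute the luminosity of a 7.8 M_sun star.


L/L_sun = (M/M_sun)^3.5 = 7.8^3.5 = 1325.3516

1325.3516 L_sun


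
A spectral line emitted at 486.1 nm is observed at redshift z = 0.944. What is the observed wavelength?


lam_obs = lam_emit * (1 + z) = 486.1 * (1 + 0.944) = 944.9784

944.9784 nm


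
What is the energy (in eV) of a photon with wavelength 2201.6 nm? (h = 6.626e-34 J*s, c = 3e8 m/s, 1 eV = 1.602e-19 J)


E = hc/lambda = 6.626e-34 * 3e8 / 2.202e-06 = 9.029e-20 J = 0.5636 eV

0.5636 eV


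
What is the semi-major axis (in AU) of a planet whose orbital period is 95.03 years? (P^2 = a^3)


a = P^(2/3) = 95.03^(2/3) = 20.8245

20.8245 AU


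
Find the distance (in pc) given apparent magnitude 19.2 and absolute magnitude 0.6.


d = 10^((m - M + 5)/5) = 10^((19.2 - 0.6 + 5)/5) = 52480.746

52480.746 pc


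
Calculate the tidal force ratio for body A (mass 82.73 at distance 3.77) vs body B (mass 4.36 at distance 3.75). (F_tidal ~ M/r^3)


Ratio = (M1/r1^3) / (M2/r2^3) = (82.73/3.77^3) / (4.36/3.75^3) = 18.6744

18.6744


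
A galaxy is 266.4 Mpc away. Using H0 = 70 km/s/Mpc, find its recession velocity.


v = H0 * d = 70 * 266.4 = 18648.0

18648.0 km/s


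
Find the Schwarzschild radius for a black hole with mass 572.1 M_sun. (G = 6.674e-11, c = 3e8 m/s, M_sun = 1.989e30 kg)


M = 572.1 * 1.989e30 kg = 1.1379069e+33 kg. rs = 2GM/c^2 = 2 * 6.674e-11 * 1.1379069e+33 / (3e8)^2 = 1.688e+06

1.688e+06 m


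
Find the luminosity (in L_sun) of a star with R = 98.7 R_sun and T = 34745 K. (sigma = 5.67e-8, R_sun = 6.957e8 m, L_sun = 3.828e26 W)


R = 98.7 * 6.957e8 m = 6.866559e+10 m. L = 4*pi*R^2*sigma*T^4 = 4*pi*(6.866559e+10)^2 * 5.67e-8 * 34745^4 = 4.89598974e+33 W. L/L_sun = 4.89598974e+33 / 3.828e26 = 1.279e+07

1.279e+07 L_sun


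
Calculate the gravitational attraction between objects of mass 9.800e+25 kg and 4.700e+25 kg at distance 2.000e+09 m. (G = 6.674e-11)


F = G*m1*m2/r^2 = 6.674e-11 * 9.800e+25 * 4.700e+25 / (2.000e+09)^2 = 6.674e-11 * 4.606e+51 / 4.000e+18 = 7.685e+22

7.685e+22 N


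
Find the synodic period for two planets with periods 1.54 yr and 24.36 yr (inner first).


1/P_syn = |1/P1 - 1/P2| = |1/1.54 - 1/24.36| => P_syn = 1.6439

1.6439 years


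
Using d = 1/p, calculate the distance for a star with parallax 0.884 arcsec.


d = 1/p = 1/0.884 = 1.1312

1.1312 pc


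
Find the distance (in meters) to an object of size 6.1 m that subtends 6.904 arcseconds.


D = size / theta_rad, theta_rad = 6.904 * pi/(180*3600) = 3.347e-05, D = 182244.3972

182244.3972 m


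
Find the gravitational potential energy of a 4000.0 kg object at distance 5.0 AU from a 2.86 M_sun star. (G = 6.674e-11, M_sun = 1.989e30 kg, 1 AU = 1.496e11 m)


M = 2.86 * 1.989e30 kg = 5.68854e+30 kg; r = 5.0 AU * 1.496e11 m/AU = 7.48e+11 m. U = -GM*m/r = -(6.674e-11 * 5.68854e+30 * 4000.0) / 7.48e+11 = -2.030e+12

-2.030e+12 J


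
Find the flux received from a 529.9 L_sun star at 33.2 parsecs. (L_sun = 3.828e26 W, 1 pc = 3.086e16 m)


F = L / (4*pi*d^2) = 2.028e+29 / (4*pi*(1.025e+18)^2) = 1.538e-08

1.538e-08 W/m^2


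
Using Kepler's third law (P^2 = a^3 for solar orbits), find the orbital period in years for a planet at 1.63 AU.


P = a^(3/2) = 1.63^1.5 = 2.081

2.081 years


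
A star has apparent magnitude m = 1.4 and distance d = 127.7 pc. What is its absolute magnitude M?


M = m - 5*log10(d) + 5 = 1.4 - 5*log10(127.7) + 5 = -4.131

-4.131


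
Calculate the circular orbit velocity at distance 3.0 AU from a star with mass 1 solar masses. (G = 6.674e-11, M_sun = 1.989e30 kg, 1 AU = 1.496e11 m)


v = sqrt(GM/r) = sqrt(6.674e-11 * 1.989e+30 / 4.488e+11) = 17198.2425

17198.2425 m/s


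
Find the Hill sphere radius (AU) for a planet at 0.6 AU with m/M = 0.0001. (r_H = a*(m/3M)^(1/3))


r_H = a * (m/3M)^(1/3) = 0.6 * (0.0001/3)^(1/3) = 0.0193

0.0193 AU


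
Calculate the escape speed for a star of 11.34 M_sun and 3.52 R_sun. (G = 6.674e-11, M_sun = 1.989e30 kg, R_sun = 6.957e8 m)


M = 11.34 * 1.989e30 kg = 2.255526e+31 kg; R = 3.52 * 6.957e8 m = 2.448864e+09 m. v_esc = sqrt(2GM/R) = sqrt(2 * 6.674e-11 * 2.255526e+31 / 2.448864e+09) = 1.109e+06

1.109e+06 m/s


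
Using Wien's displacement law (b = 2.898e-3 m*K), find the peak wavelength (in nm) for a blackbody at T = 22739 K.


lam_max = b / T = 2.898e-3 / 22739 = 1.274e-07 m = 127.4462 nm

127.4462 nm


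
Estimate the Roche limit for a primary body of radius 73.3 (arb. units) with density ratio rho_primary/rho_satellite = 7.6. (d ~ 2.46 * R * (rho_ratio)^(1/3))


d_Roche = 2.46 * 73.3 * 7.6^(1/3) = 354.5223

354.5223


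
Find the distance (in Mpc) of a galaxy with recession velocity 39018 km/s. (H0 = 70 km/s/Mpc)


d = v / H0 = 39018 / 70 = 557.4

557.4 Mpc


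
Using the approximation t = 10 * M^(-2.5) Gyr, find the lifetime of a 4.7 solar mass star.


t = 10 * M^(-2.5) = 10 * 4.7^(-2.5) = 0.2088

0.2088 Gyr


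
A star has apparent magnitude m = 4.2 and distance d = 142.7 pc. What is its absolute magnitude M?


M = m - 5*log10(d) + 5 = 4.2 - 5*log10(142.7) + 5 = -1.5721

-1.5721


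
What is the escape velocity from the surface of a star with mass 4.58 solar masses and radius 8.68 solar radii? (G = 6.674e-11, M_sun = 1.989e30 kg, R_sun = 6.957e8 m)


M = 4.58 * 1.989e30 kg = 9.10962e+30 kg; R = 8.68 * 6.957e8 m = 6.038676e+09 m. v_esc = sqrt(2GM/R) = sqrt(2 * 6.674e-11 * 9.10962e+30 / 6.038676e+09) = 448732.335

448732.335 m/s


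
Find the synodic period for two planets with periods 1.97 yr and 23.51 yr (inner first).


1/P_syn = |1/P1 - 1/P2| = |1/1.97 - 1/23.51| => P_syn = 2.1502

2.1502 years


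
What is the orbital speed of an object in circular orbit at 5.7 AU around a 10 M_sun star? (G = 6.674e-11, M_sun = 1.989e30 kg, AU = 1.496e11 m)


v = sqrt(GM/r) = sqrt(6.674e-11 * 1.989e+31 / 8.527e+11) = 39455.4743

39455.4743 m/s


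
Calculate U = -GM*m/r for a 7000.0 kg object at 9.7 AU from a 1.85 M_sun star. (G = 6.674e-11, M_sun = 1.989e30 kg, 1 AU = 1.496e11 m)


M = 1.85 * 1.989e30 kg = 3.67965e+30 kg; r = 9.7 AU * 1.496e11 m/AU = 1.45112e+12 m. U = -GM*m/r = -(6.674e-11 * 3.67965e+30 * 7000.0) / 1.45112e+12 = -1.185e+12

-1.185e+12 J


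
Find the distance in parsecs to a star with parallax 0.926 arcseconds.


d = 1/p = 1/0.926 = 1.0799

1.0799 pc


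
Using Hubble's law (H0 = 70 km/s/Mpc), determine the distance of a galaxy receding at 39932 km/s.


d = v / H0 = 39932 / 70 = 570.4571

570.4571 Mpc


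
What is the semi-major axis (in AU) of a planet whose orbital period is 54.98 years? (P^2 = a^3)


a = P^(2/3) = 54.98^(2/3) = 14.4589

14.4589 AU


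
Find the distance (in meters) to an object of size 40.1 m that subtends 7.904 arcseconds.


D = size / theta_rad, theta_rad = 7.904 * pi/(180*3600) = 3.832e-05, D = 1.046e+06

1.046e+06 m


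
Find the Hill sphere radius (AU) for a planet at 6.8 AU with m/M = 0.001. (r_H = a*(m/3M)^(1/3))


r_H = a * (m/3M)^(1/3) = 6.8 * (0.001/3)^(1/3) = 0.4715

0.4715 AU


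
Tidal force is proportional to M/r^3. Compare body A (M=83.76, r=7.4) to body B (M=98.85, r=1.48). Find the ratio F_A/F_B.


Ratio = (M1/r1^3) / (M2/r2^3) = (83.76/7.4^3) / (98.85/1.48^3) = 0.0068

0.0068


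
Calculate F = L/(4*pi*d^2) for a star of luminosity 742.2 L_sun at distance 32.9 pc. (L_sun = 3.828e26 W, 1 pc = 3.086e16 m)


F = L / (4*pi*d^2) = 2.841e+29 / (4*pi*(1.015e+18)^2) = 2.193e-08

2.193e-08 W/m^2


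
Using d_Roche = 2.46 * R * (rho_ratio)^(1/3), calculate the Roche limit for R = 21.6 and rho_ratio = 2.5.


d_Roche = 2.46 * 21.6 * 2.5^(1/3) = 72.1166

72.1166


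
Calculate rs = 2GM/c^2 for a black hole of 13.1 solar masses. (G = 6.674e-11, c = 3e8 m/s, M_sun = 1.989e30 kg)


M = 13.1 * 1.989e30 kg = 2.60559e+31 kg. rs = 2GM/c^2 = 2 * 6.674e-11 * 2.60559e+31 / (3e8)^2 = 38643.7948

38643.7948 m


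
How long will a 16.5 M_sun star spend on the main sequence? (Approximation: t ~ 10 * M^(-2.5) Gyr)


t = 10 * M^(-2.5) = 10 * 16.5^(-2.5) = 0.009

0.009 Gyr


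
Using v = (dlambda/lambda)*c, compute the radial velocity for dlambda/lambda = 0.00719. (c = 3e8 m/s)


v = (dlambda/lambda) * c = 0.00719 * 3e8 = 2.157e+06

2.157e+06 m/s


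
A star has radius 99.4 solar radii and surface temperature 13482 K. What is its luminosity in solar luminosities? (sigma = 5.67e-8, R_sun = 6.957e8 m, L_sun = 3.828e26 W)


R = 99.4 * 6.957e8 m = 6.915258e+10 m. L = 4*pi*R^2*sigma*T^4 = 4*pi*(6.915258e+10)^2 * 5.67e-8 * 13482^4 = 1.125711207e+32 W. L/L_sun = 1.125711207e+32 / 3.828e26 = 294072.938

294072.938 L_sun


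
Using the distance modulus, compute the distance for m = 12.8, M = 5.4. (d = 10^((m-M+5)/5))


d = 10^((m - M + 5)/5) = 10^((12.8 - 5.4 + 5)/5) = 301.9952

301.9952 pc


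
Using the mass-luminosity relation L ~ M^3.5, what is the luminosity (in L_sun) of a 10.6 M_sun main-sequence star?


L/L_sun = (M/M_sun)^3.5 = 10.6^3.5 = 3877.6672

3877.6672 L_sun


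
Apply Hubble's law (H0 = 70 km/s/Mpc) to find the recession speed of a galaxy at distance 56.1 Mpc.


v = H0 * d = 70 * 56.1 = 3927.0

3927.0 km/s


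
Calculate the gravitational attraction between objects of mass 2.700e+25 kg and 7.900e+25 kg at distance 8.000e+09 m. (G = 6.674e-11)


F = G*m1*m2/r^2 = 6.674e-11 * 2.700e+25 * 7.900e+25 / (8.000e+09)^2 = 6.674e-11 * 2.133e+51 / 6.400e+19 = 2.224e+21

2.224e+21 N


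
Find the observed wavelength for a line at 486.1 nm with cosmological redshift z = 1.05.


lam_obs = lam_emit * (1 + z) = 486.1 * (1 + 1.05) = 996.505

996.505 nm


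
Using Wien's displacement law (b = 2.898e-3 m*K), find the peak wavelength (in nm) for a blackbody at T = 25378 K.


lam_max = b / T = 2.898e-3 / 25378 = 1.142e-07 m = 114.1934 nm

114.1934 nm


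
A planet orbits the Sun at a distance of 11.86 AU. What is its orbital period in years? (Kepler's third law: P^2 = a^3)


P = a^(3/2) = 11.86^1.5 = 40.8439

40.8439 years


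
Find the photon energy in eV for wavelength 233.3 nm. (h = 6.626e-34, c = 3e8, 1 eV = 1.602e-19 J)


E = hc/lambda = 6.626e-34 * 3e8 / 2.333e-07 = 8.520e-19 J = 5.3186 eV

5.3186 eV


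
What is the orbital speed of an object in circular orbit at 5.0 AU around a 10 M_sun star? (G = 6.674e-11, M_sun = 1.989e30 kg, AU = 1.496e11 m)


v = sqrt(GM/r) = sqrt(6.674e-11 * 1.989e+31 / 7.480e+11) = 42126.9186

42126.9186 m/s


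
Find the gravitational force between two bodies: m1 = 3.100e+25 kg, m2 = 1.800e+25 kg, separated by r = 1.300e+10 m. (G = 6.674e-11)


F = G*m1*m2/r^2 = 6.674e-11 * 3.100e+25 * 1.800e+25 / (1.300e+10)^2 = 6.674e-11 * 5.580e+50 / 1.690e+20 = 2.204e+20

2.204e+20 N


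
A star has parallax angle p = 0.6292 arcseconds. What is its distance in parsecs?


d = 1/p = 1/0.6292 = 1.5893

1.5893 pc


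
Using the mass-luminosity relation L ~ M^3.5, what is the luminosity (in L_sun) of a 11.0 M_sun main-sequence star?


L/L_sun = (M/M_sun)^3.5 = 11.0^3.5 = 4414.4276

4414.4276 L_sun


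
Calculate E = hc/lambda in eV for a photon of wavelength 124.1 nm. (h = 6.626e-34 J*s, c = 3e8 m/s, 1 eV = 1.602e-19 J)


E = hc/lambda = 6.626e-34 * 3e8 / 1.241e-07 = 1.602e-18 J = 9.9986 eV

9.9986 eV


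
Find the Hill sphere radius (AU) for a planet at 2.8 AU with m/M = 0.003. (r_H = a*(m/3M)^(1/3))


r_H = a * (m/3M)^(1/3) = 2.8 * (0.003/3)^(1/3) = 0.28

0.28 AU


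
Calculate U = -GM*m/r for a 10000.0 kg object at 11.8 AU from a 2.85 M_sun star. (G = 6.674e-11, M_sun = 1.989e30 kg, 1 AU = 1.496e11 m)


M = 2.85 * 1.989e30 kg = 5.66865e+30 kg; r = 11.8 AU * 1.496e11 m/AU = 1.76528e+12 m. U = -GM*m/r = -(6.674e-11 * 5.66865e+30 * 10000.0) / 1.76528e+12 = -2.143e+12

-2.143e+12 J


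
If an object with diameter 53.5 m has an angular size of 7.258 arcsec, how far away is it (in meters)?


D = size / theta_rad, theta_rad = 7.258 * pi/(180*3600) = 3.519e-05, D = 1.520e+06

1.520e+06 m


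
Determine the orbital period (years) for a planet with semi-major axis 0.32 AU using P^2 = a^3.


P = a^(3/2) = 0.32^1.5 = 0.181

0.181 years


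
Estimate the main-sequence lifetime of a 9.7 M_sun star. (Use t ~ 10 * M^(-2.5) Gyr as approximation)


t = 10 * M^(-2.5) = 10 * 9.7^(-2.5) = 0.0341

0.0341 Gyr


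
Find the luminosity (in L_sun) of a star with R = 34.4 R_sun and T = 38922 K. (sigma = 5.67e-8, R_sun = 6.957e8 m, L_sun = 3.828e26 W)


R = 34.4 * 6.957e8 m = 2.393208e+10 m. L = 4*pi*R^2*sigma*T^4 = 4*pi*(2.393208e+10)^2 * 5.67e-8 * 38922^4 = 9.36557418e+32 W. L/L_sun = 9.36557418e+32 / 3.828e26 = 2.447e+06

2.447e+06 L_sun


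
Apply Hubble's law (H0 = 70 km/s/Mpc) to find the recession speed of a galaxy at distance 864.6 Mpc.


v = H0 * d = 70 * 864.6 = 60522.0

60522.0 km/s


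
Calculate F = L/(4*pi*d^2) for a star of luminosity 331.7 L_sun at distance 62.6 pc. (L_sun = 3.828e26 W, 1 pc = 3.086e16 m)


F = L / (4*pi*d^2) = 1.270e+29 / (4*pi*(1.932e+18)^2) = 2.707e-09

2.707e-09 W/m^2


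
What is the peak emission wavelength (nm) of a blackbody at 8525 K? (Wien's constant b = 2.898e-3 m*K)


lam_max = b / T = 2.898e-3 / 8525 = 3.399e-07 m = 339.9413 nm

339.9413 nm


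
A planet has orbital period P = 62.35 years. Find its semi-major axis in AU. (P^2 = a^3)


a = P^(2/3) = 62.35^(2/3) = 15.7238

15.7238 AU


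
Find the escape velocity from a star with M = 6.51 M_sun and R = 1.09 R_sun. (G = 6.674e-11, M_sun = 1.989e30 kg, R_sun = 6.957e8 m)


M = 6.51 * 1.989e30 kg = 1.294839e+31 kg; R = 1.09 * 6.957e8 m = 7.58313e+08 m. v_esc = sqrt(2GM/R) = sqrt(2 * 6.674e-11 * 1.294839e+31 / 7.58313e+08) = 1.510e+06

1.510e+06 m/s


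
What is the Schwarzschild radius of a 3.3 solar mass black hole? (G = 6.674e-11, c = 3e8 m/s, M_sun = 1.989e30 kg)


M = 3.3 * 1.989e30 kg = 6.5637e+30 kg. rs = 2GM/c^2 = 2 * 6.674e-11 * 6.5637e+30 / (3e8)^2 = 9734.6964

9734.6964 m


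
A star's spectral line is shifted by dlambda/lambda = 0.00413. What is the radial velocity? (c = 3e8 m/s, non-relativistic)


v = (dlambda/lambda) * c = 0.00413 * 3e8 = 1.239e+06

1.239e+06 m/s


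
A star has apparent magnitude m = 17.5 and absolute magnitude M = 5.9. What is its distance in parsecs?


d = 10^((m - M + 5)/5) = 10^((17.5 - 5.9 + 5)/5) = 2089.2961

2089.2961 pc


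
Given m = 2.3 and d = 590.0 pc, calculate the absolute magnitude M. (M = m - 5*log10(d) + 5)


M = m - 5*log10(d) + 5 = 2.3 - 5*log10(590.0) + 5 = -6.5543

-6.5543


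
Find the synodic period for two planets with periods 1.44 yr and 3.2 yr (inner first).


1/P_syn = |1/P1 - 1/P2| = |1/1.44 - 1/3.2| => P_syn = 2.6182

2.6182 years


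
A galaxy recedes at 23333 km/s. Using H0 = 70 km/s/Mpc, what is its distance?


d = v / H0 = 23333 / 70 = 333.3286

333.3286 Mpc


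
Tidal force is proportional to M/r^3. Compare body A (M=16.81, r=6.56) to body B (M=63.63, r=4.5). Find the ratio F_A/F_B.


Ratio = (M1/r1^3) / (M2/r2^3) = (16.81/6.56^3) / (63.63/4.5^3) = 0.0853

0.0853


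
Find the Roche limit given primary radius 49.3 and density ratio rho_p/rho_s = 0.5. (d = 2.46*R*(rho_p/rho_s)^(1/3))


d_Roche = 2.46 * 49.3 * 0.5^(1/3) = 96.2584

96.2584


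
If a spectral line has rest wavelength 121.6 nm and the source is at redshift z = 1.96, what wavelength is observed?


lam_obs = lam_emit * (1 + z) = 121.6 * (1 + 1.96) = 359.936

359.936 nm


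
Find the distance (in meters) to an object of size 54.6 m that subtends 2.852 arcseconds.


D = size / theta_rad, theta_rad = 2.852 * pi/(180*3600) = 1.383e-05, D = 3.949e+06

3.949e+06 m


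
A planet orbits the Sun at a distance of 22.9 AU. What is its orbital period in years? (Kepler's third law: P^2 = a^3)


P = a^(3/2) = 22.9^1.5 = 109.5855

109.5855 years


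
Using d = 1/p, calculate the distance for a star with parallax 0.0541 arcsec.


d = 1/p = 1/0.0541 = 18.4843

18.4843 pc


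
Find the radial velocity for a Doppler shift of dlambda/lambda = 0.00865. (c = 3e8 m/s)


v = (dlambda/lambda) * c = 0.00865 * 3e8 = 2.595e+06

2.595e+06 m/s


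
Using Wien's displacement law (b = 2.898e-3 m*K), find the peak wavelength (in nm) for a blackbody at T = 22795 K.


lam_max = b / T = 2.898e-3 / 22795 = 1.271e-07 m = 127.1331 nm

127.1331 nm


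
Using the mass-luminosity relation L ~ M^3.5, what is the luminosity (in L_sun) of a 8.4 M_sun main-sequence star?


L/L_sun = (M/M_sun)^3.5 = 8.4^3.5 = 1717.8194

1717.8194 L_sun


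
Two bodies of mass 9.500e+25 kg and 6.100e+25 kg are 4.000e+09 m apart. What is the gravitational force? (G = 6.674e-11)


F = G*m1*m2/r^2 = 6.674e-11 * 9.500e+25 * 6.100e+25 / (4.000e+09)^2 = 6.674e-11 * 5.795e+51 / 1.600e+19 = 2.417e+22

2.417e+22 N


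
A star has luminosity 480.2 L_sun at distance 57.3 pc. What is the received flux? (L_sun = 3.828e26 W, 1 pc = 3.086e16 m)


F = L / (4*pi*d^2) = 1.838e+29 / (4*pi*(1.768e+18)^2) = 4.678e-09

4.678e-09 W/m^2


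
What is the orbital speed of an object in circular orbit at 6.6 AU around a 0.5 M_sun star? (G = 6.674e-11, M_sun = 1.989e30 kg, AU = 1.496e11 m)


v = sqrt(GM/r) = sqrt(6.674e-11 * 9.945e+29 / 9.874e+11) = 8198.9404

8198.9404 m/s


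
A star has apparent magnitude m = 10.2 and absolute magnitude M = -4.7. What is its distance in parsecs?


d = 10^((m - M + 5)/5) = 10^((10.2 - -4.7 + 5)/5) = 9549.9259

9549.9259 pc


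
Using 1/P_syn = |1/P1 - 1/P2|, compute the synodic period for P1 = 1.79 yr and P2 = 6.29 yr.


1/P_syn = |1/P1 - 1/P2| = |1/1.79 - 1/6.29| => P_syn = 2.502

2.502 years


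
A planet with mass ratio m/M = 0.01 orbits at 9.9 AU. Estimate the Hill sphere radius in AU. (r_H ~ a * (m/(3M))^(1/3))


r_H = a * (m/3M)^(1/3) = 9.9 * (0.01/3)^(1/3) = 1.4789

1.4789 AU


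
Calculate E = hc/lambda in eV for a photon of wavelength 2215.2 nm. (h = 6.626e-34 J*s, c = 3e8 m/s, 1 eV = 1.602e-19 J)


E = hc/lambda = 6.626e-34 * 3e8 / 2.215e-06 = 8.973e-20 J = 0.5601 eV

0.5601 eV


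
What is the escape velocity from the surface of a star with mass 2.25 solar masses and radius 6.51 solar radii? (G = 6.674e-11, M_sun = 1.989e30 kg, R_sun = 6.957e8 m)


M = 2.25 * 1.989e30 kg = 4.47525e+30 kg; R = 6.51 * 6.957e8 m = 4.529007e+09 m. v_esc = sqrt(2GM/R) = sqrt(2 * 6.674e-11 * 4.47525e+30 / 4.529007e+09) = 363174.4217

363174.4217 m/s


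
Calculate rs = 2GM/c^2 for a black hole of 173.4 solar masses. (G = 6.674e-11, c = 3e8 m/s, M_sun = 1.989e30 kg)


M = 173.4 * 1.989e30 kg = 3.448926e+32 kg. rs = 2GM/c^2 = 2 * 6.674e-11 * 3.448926e+32 / (3e8)^2 = 511514.0472

511514.0472 m


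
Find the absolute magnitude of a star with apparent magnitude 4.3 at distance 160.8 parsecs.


M = m - 5*log10(d) + 5 = 4.3 - 5*log10(160.8) + 5 = -1.7314

-1.7314


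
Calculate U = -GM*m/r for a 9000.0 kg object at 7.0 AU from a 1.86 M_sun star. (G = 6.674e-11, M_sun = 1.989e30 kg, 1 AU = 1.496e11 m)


M = 1.86 * 1.989e30 kg = 3.69954e+30 kg; r = 7.0 AU * 1.496e11 m/AU = 1.0472e+12 m. U = -GM*m/r = -(6.674e-11 * 3.69954e+30 * 9000.0) / 1.0472e+12 = -2.122e+12

-2.122e+12 J


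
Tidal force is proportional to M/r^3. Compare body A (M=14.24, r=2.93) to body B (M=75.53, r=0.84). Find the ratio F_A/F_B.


Ratio = (M1/r1^3) / (M2/r2^3) = (14.24/2.93^3) / (75.53/0.84^3) = 0.0044

0.0044


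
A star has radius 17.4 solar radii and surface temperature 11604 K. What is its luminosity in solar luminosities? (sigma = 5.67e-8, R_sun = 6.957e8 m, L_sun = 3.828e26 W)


R = 17.4 * 6.957e8 m = 1.210518e+10 m. L = 4*pi*R^2*sigma*T^4 = 4*pi*(1.210518e+10)^2 * 5.67e-8 * 11604^4 = 1.893068403e+30 W. L/L_sun = 1.893068403e+30 / 3.828e26 = 4945.3198

4945.3198 L_sun


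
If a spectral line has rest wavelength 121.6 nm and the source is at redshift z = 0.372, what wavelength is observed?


lam_obs = lam_emit * (1 + z) = 121.6 * (1 + 0.372) = 166.8352

166.8352 nm


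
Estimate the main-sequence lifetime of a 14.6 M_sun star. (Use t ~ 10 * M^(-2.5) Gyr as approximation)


t = 10 * M^(-2.5) = 10 * 14.6^(-2.5) = 0.0123

0.0123 Gyr


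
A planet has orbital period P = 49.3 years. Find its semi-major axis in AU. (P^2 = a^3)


a = P^(2/3) = 49.3^(2/3) = 13.4451

13.4451 AU


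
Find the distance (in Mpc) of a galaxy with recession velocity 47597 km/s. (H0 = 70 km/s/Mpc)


d = v / H0 = 47597 / 70 = 679.9571

679.9571 Mpc


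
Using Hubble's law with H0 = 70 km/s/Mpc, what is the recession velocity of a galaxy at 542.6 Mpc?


v = H0 * d = 70 * 542.6 = 37982.0

37982.0 km/s


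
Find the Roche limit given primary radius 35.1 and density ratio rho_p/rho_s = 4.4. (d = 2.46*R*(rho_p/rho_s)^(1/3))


d_Roche = 2.46 * 35.1 * 4.4^(1/3) = 141.4902

141.4902


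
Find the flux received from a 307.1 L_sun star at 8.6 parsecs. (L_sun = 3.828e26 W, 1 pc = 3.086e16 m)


F = L / (4*pi*d^2) = 1.176e+29 / (4*pi*(2.654e+17)^2) = 1.328e-07

1.328e-07 W/m^2


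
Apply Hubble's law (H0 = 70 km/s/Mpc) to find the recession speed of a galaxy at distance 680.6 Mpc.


v = H0 * d = 70 * 680.6 = 47642.0

47642.0 km/s


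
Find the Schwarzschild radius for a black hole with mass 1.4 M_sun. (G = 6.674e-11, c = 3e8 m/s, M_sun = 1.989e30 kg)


M = 1.4 * 1.989e30 kg = 2.7846e+30 kg. rs = 2GM/c^2 = 2 * 6.674e-11 * 2.7846e+30 / (3e8)^2 = 4129.8712

4129.8712 m


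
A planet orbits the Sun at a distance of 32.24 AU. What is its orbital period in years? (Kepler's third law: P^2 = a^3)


P = a^(3/2) = 32.24^1.5 = 183.0596

183.0596 years


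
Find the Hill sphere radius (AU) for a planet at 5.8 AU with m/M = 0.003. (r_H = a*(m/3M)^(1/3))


r_H = a * (m/3M)^(1/3) = 5.8 * (0.003/3)^(1/3) = 0.58

0.58 AU


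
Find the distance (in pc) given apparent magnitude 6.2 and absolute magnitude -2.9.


d = 10^((m - M + 5)/5) = 10^((6.2 - -2.9 + 5)/5) = 660.6934

660.6934 pc


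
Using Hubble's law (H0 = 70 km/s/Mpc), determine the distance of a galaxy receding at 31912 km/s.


d = v / H0 = 31912 / 70 = 455.8857

455.8857 Mpc


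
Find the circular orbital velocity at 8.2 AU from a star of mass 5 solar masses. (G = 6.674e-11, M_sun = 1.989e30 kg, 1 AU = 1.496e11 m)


v = sqrt(GM/r) = sqrt(6.674e-11 * 9.945e+30 / 1.227e+12) = 23260.6996

23260.6996 m/s


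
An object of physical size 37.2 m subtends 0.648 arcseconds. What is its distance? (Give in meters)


D = size / theta_rad, theta_rad = 0.648 * pi/(180*3600) = 3.142e-06, D = 1.184e+07

1.184e+07 m


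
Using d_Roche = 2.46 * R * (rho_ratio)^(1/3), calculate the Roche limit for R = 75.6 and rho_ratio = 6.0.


d_Roche = 2.46 * 75.6 * 6.0^(1/3) = 337.9408

337.9408


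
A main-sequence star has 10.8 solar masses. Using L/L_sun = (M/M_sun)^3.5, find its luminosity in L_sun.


L/L_sun = (M/M_sun)^3.5 = 10.8^3.5 = 4139.8361

4139.8361 L_sun


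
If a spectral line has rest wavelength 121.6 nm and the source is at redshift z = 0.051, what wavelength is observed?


lam_obs = lam_emit * (1 + z) = 121.6 * (1 + 0.051) = 127.8016

127.8016 nm


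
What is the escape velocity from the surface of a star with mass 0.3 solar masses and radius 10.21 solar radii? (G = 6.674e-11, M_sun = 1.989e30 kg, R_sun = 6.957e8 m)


M = 0.3 * 1.989e30 kg = 5.967e+29 kg; R = 10.21 * 6.957e8 m = 7.103097e+09 m. v_esc = sqrt(2GM/R) = sqrt(2 * 6.674e-11 * 5.967e+29 / 7.103097e+09) = 105891.7791

105891.7791 m/s


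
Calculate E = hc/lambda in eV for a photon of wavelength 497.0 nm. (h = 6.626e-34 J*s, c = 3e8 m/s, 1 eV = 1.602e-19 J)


E = hc/lambda = 6.626e-34 * 3e8 / 4.970e-07 = 4.000e-19 J = 2.4966 eV

2.4966 eV


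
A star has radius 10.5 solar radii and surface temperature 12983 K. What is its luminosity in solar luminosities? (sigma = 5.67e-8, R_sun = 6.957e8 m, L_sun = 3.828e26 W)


R = 10.5 * 6.957e8 m = 7.30485e+09 m. L = 4*pi*R^2*sigma*T^4 = 4*pi*(7.30485e+09)^2 * 5.67e-8 * 12983^4 = 1.080228811e+30 W. L/L_sun = 1.080228811e+30 / 3.828e26 = 2821.9143

2821.9143 L_sun
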